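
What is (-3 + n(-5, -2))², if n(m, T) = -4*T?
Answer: 25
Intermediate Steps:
(-3 + n(-5, -2))² = (-3 - 4*(-2))² = (-3 + 8)² = 5² = 25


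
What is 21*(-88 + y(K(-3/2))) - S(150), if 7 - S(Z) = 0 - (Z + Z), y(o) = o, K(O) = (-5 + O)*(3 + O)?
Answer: -9439/4 ≈ -2359.8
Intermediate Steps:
S(Z) = 7 + 2*Z (S(Z) = 7 - (0 - (Z + Z)) = 7 - (0 - 2*Z) = 7 - (-2)*Z = 7 + 2*Z)
21*(-88 + y(K(-3/2))) - S(150) = 21*(-88 + (-15 + (-3/2)² - (-6)/2)) - (7 + 2*150) = 21*(-88 + (-15 + (-3*½)² - (-6)/2)) - (7 + 300) = 21*(-88 + (-15 + (-3/2)² - 2*(-3/2))) - 1*307 = 21*(-88 + (-15 + 9/4 + 3)) - 307 = 21*(-88 - 39/4) - 307 = 21*(-391/4) - 307 = -8211/4 - 307 = -9439/4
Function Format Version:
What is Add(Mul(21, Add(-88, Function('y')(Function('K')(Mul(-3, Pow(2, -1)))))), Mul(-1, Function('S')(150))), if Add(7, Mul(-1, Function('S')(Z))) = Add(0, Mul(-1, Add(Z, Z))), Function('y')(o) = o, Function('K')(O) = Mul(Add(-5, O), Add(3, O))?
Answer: Rational(-9439, 4) ≈ -2359.8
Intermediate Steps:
Function('S')(Z) = Add(7, Mul(2, Z)) (Function('S')(Z) = Add(7, Mul(-1, Add(0, Mul(-1, Add(Z, Z))))) = Add(7, Mul(-1, Add(0, Mul(-1, Mul(2, Z))))) = Add(7, Mul(-1, Add(0, Mul(-2, Z)))) = Add(7, Mul(-1, Mul(-2, Z))) = Add(7, Mul(2, Z)))
Add(Mul(21, Add(-88, Function('y')(Function('K')(Mul(-3, Pow(2, -1)))))), Mul(-1, Function('S')(150))) = Add(Mul(21, Add(-88, Add(-15, Pow(Mul(-3, Pow(2, -1)), 2), Mul(-2, Mul(-3, Pow(2, -1)))))), Mul(-1, Add(7, Mul(2, 150)))) = Add(Mul(21, Add(-88, Add(-15, Pow(Mul(-3, Rational(1, 2)), 2), Mul(-2, Mul(-3, Rational(1, 2)))))), Mul(-1, Add(7, 300))) = Add(Mul(21, Add(-88, Add(-15, Pow(Rational(-3, 2), 2), Mul(-2, Rational(-3, 2))))), Mul(-1, 307)) = Add(Mul(21, Add(-88, Add(-15, Rational(9, 4), 3))), -307) = Add(Mul(21, Add(-88, Rational(-39, 4))), -307) = Add(Mul(21, Rational(-391, 4)), -307) = Add(Rational(-8211, 4), -307) = Rational(-9439, 4)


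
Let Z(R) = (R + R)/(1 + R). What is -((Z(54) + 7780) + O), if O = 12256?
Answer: -1102088/55 ≈ -20038.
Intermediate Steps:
Z(R) = 2*R/(1 + R) (Z(R) = (2*R)/(1 + R) = 2*R/(1 + R))
-((Z(54) + 7780) + O) = -((2*54/(1 + 54) + 7780) + 12256) = -((2*54/55 + 7780) + 12256) = -((2*54*(1/55) + 7780) + 12256) = -((108/55 + 7780) + 12256) = -(428008/55 + 12256) = -1*1102088/55 = -1102088/55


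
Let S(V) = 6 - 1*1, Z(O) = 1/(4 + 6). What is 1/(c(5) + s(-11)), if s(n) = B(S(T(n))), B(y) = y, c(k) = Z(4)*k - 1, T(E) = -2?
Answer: 2/9 ≈ 0.22222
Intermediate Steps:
Z(O) = ⅒ (Z(O) = 1/10 = ⅒)
c(k) = -1 + k/10 (c(k) = k/10 - 1 = -1 + k/10)
S(V) = 5 (S(V) = 6 - 1 = 5)
s(n) = 5
1/(c(5) + s(-11)) = 1/((-1 + (⅒)*5) + 5) = 1/((-1 + ½) + 5) = 1/(-½ + 5) = 1/(9/2) = 2/9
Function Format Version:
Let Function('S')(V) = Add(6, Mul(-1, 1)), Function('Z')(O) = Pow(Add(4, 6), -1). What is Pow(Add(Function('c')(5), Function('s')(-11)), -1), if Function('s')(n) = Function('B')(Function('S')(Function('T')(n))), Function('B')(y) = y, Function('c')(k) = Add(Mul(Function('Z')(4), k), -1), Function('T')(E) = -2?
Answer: Rational(2, 9) ≈ 0.22222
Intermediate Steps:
Function('Z')(O) = Rational(1, 10) (Function('Z')(O) = Pow(10, -1) = Rational(1, 10))
Function('c')(k) = Add(-1, Mul(Rational(1, 10), k)) (Function('c')(k) = Add(Mul(Rational(1, 10), k), -1) = Add(-1, Mul(Rational(1, 10), k)))
Function('S')(V) = 5 (Function('S')(V) = Add(6, -1) = 5)
Function('s')(n) = 5
Pow(Add(Function('c')(5), Function('s')(-11)), -1) = Pow(Add(Add(-1, Mul(Rational(1, 10), 5)), 5), -1) = Pow(Add(Add(-1, Rational(1, 2)), 5), -1) = Pow(Add(Rational(-1, 2), 5), -1) = Pow(Rational(9, 2), -1) = Rational(2, 9)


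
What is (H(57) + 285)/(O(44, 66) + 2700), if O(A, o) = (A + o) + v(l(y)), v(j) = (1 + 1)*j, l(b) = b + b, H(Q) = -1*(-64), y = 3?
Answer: 349/2822 ≈ 0.12367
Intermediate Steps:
H(Q) = 64
l(b) = 2*b
v(j) = 2*j
O(A, o) = 12 + A + o (O(A, o) = (A + o) + 2*(2*3) = (A + o) + 2*6 = (A + o) + 12 = 12 + A + o)
(H(57) + 285)/(O(44, 66) + 2700) = (64 + 285)/((12 + 44 + 66) + 2700) = 349/(122 + 2700) = 349/2822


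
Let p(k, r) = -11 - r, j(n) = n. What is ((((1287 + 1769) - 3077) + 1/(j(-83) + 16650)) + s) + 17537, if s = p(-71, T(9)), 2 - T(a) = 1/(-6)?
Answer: 1739816645/99402 ≈ 17503.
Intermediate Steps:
T(a) = 13/6 (T(a) = 2 - 1/(-6) = 2 - 1*(-⅙) = 2 + ⅙ = 13/6)
s = -79/6 (s = -11 - 1*13/6 = -11 - 13/6 = -79/6 ≈ -13.167)
((((1287 + 1769) - 3077) + 1/(j(-83) + 16650)) + s) + 17537 = ((((1287 + 1769) - 3077) + 1/(-83 + 16650)) - 79/6) + 17537 = (((3056 - 3077) + 1/16567) - 79/6) + 17537 = ((-21 + 1/16567) - 79/6) + 17537 = (-347906/16567 - 79/6) + 17537 = -3396229/99402 + 17537 = 1739816645/99402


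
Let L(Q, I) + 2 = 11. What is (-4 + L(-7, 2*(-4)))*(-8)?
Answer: -40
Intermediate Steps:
L(Q, I) = 9 (L(Q, I) = -2 + 11 = 9)
(-4 + L(-7, 2*(-4)))*(-8) = (-4 + 9)*(-8) = 5*(-8) = -40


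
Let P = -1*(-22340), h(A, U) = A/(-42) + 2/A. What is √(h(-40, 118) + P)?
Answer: √985233795/210 ≈ 149.47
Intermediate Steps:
h(A, U) = 2/A - A/42 (h(A, U) = A*(-1/42) + 2/A = -A/42 + 2/A = 2/A - A/42)
P = 22340
√(h(-40, 118) + P) = √((2/(-40) - 1/42*(-40)) + 22340) = √((2*(-1/40) + 20/21) + 22340) = √((-1/20 + 20/21) + 22340) = √(379/420 + 22340) = √(9383179/420) = √985233795/210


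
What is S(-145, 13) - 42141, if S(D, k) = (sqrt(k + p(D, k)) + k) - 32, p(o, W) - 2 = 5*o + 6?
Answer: -42160 + 8*I*sqrt(11) ≈ -42160.0 + 26.533*I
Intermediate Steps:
p(o, W) = 8 + 5*o (p(o, W) = 2 + (5*o + 6) = 2 + (6 + 5*o) = 8 + 5*o)
S(D, k) = -32 + k + sqrt(8 + k + 5*D) (S(D, k) = (sqrt(k + (8 + 5*D)) + k) - 32 = (sqrt(8 + k + 5*D) + k) - 32 = (k + sqrt(8 + k + 5*D)) - 32 = -32 + k + sqrt(8 + k + 5*D))
S(-145, 13) - 42141 = (-32 + 13 + sqrt(8 + 13 + 5*(-145))) - 42141 = (-32 + 13 + sqrt(8 + 13 - 725)) - 42141 = (-32 + 13 + sqrt(-704)) - 42141 = (-32 + 13 + 8*I*sqrt(11)) - 42141 = (-19 + 8*I*sqrt(11)) - 42141 = -42160 + 8*I*sqrt(11)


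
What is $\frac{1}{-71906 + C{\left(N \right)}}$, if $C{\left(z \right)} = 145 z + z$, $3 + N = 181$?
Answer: $- \frac{1}{45918} \approx -2.1778 \cdot 10^{-5}$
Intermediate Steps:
$N = 178$ ($N = -3 + 181 = 178$)
$C{\left(z \right)} = 146 z$
$\frac{1}{-71906 + C{\left(N \right)}} = \frac{1}{-71906 + 146 \cdot 178} = \frac{1}{-71906 + 25988} = \frac{1}{-45918} = - \frac{1}{45918}$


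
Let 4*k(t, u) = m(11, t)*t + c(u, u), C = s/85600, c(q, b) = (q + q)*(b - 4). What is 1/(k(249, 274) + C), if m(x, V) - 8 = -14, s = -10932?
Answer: 21400/783590367 ≈ 2.7310e-5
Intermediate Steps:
m(x, V) = -6 (m(x, V) = 8 - 14 = -6)
c(q, b) = 2*q*(-4 + b) (c(q, b) = (2*q)*(-4 + b) = 2*q*(-4 + b))
C = -2733/21400 (C = -10932/85600 = -10932*1/85600 = -2733/21400 ≈ -0.12771)
k(t, u) = -3*t/2 + u*(-4 + u)/2 (k(t, u) = (-6*t + 2*u*(-4 + u))/4 = -3*t/2 + u*(-4 + u)/2)
1/(k(249, 274) + C) = 1/((-3/2*249 + (½)*274*(-4 + 274)) - 2733/21400) = 1/((-747/2 + (½)*274*270) - 2733/21400) = 1/((-747/2 + 36990) - 2733/21400) = 1/(73233/2 - 2733/21400) = 1/(783590367/21400) = 21400/783590367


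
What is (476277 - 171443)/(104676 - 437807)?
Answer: -304834/333131 ≈ -0.91506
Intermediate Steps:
(476277 - 171443)/(104676 - 437807) = 304834/(-333131) = 304834*(-1/333131) = -304834/333131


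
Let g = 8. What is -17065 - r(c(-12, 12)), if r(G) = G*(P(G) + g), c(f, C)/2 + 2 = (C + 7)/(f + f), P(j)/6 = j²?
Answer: -4601093/288 ≈ -15976.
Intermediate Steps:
P(j) = 6*j²
c(f, C) = -4 + (7 + C)/f (c(f, C) = -4 + 2*((C + 7)/(f + f)) = -4 + 2*((7 + C)/((2*f))) = -4 + 2*((7 + C)*(1/(2*f))) = -4 + 2*((7 + C)/(2*f)) = -4 + (7 + C)/f)
r(G) = G*(8 + 6*G²) (r(G) = G*(6*G² + 8) = G*(8 + 6*G²))
-17065 - r(c(-12, 12)) = -17065 - (6*((7 + 12 - 4*(-12))/(-12))³ + 8*((7 + 12 - 4*(-12))/(-12))) = -17065 - (6*(-(7 + 12 + 48)/12)³ + 8*(-(7 + 12 + 48)/12)) = -17065 - (6*(-1/12*67)³ + 8*(-1/12*67)) = -17065 - (6*(-67/12)³ + 8*(-67/12)) = -17065 - (6*(-300763/1728) - 134/3) = -17065 - (-300763/288 - 134/3) = -17065 - 1*(-313627/288) = -17065 + 313627/288 = -4601093/288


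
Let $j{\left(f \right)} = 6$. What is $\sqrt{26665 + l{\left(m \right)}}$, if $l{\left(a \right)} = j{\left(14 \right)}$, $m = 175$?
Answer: $\sqrt{26671} \approx 163.31$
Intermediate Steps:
$l{\left(a \right)} = 6$
$\sqrt{26665 + l{\left(m \right)}} = \sqrt{26665 + 6} = \sqrt{26671}$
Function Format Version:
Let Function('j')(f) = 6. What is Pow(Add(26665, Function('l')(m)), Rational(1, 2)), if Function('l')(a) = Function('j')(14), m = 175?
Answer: Pow(26671, Rational(1, 2)) ≈ 163.31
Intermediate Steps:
Function('l')(a) = 6
Pow(Add(26665, Function('l')(m)), Rational(1, 2)) = Pow(Add(26665, 6), Rational(1, 2)) = Pow(26671, Rational(1, 2))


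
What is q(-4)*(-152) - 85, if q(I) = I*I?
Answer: -2517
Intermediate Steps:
q(I) = I²
q(-4)*(-152) - 85 = (-4)²*(-152) - 85 = 16*(-152) - 85 = -2432 - 85 = -2517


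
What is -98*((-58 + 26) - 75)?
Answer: 10486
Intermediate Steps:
-98*((-58 + 26) - 75) = -98*(-32 - 75) = -98*(-107) = 10486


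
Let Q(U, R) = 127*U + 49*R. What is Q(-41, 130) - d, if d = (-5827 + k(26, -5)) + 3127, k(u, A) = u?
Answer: 3837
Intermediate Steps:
Q(U, R) = 49*R + 127*U
d = -2674 (d = (-5827 + 26) + 3127 = -5801 + 3127 = -2674)
Q(-41, 130) - d = (49*130 + 127*(-41)) - 1*(-2674) = (6370 - 5207) + 2674 = 1163 + 2674 = 3837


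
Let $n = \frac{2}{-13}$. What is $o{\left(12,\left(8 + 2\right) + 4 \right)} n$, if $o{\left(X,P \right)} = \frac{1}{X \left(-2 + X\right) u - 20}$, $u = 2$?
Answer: $- \frac{1}{1430} \approx -0.0006993$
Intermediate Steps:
$n = - \frac{2}{13}$ ($n = 2 \left(- \frac{1}{13}\right) = - \frac{2}{13} \approx -0.15385$)
$o{\left(X,P \right)} = \frac{1}{-20 + X \left(-4 + 2 X\right)}$ ($o{\left(X,P \right)} = \frac{1}{X \left(-2 + X\right) 2 - 20} = \frac{1}{X \left(-4 + 2 X\right) - 20} = \frac{1}{-20 + X \left(-4 + 2 X\right)}$)
$o{\left(12,\left(8 + 2\right) + 4 \right)} n = \frac{1}{2 \left(-10 + 12^{2} - 24\right)} \left(- \frac{2}{13}\right) = \frac{1}{2 \left(-10 + 144 - 24\right)} \left(- \frac{2}{13}\right) = \frac{1}{2 \cdot 110} \left(- \frac{2}{13}\right) = \frac{1}{2} \cdot \frac{1}{110} \left(- \frac{2}{13}\right) = \frac{1}{220} \left(- \frac{2}{13}\right) = - \frac{1}{1430}$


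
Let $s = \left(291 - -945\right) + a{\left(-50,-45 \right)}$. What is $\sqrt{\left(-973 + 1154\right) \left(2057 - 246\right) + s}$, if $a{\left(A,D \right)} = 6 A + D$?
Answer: $\sqrt{328682} \approx 573.31$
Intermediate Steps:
$a{\left(A,D \right)} = D + 6 A$
$s = 891$ ($s = \left(291 - -945\right) + \left(-45 + 6 \left(-50\right)\right) = \left(291 + 945\right) - 345 = 1236 - 345 = 891$)
$\sqrt{\left(-973 + 1154\right) \left(2057 - 246\right) + s} = \sqrt{\left(-973 + 1154\right) \left(2057 - 246\right) + 891} = \sqrt{181 \cdot 1811 + 891} = \sqrt{327791 + 891} = \sqrt{328682}$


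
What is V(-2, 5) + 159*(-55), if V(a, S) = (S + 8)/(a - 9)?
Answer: -96208/11 ≈ -8746.2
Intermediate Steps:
V(a, S) = (8 + S)/(-9 + a)
V(-2, 5) + 159*(-55) = (8 + 5)/(-9 - 2) + 159*(-55) = 13/(-11) - 8745 = -1/11*13 - 8745 = -13/11 - 8745 = -96208/11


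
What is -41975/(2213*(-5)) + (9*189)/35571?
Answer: 100794286/26239541 ≈ 3.8413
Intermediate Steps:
-41975/(2213*(-5)) + (9*189)/35571 = -41975/(-11065) + 1701*(1/35571) = -41975*(-1/11065) + 567/11857 = 8395/2213 + 567/11857 = 100794286/26239541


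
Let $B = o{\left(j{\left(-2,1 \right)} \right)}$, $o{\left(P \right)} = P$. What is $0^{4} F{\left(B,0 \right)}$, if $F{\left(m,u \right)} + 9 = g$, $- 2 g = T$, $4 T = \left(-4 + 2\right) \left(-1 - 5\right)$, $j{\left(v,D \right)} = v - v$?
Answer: $0$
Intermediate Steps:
$j{\left(v,D \right)} = 0$
$B = 0$
$T = 3$ ($T = \frac{\left(-4 + 2\right) \left(-1 - 5\right)}{4} = \frac{\left(-2\right) \left(-6\right)}{4} = \frac{1}{4} \cdot 12 = 3$)
$g = - \frac{3}{2}$ ($g = \left(- \frac{1}{2}\right) 3 = - \frac{3}{2} \approx -1.5$)
$F{\left(m,u \right)} = - \frac{21}{2}$ ($F{\left(m,u \right)} = -9 - \frac{3}{2} = - \frac{21}{2}$)
$0^{4} F{\left(B,0 \right)} = 0^{4} \left(- \frac{21}{2}\right) = 0 \left(- \frac{21}{2}\right) = 0$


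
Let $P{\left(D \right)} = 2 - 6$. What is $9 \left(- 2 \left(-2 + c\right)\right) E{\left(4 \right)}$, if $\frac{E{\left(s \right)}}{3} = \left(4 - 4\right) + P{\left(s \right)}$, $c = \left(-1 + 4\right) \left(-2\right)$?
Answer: $-1728$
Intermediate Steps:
$c = -6$ ($c = 3 \left(-2\right) = -6$)
$P{\left(D \right)} = -4$ ($P{\left(D \right)} = 2 - 6 = -4$)
$E{\left(s \right)} = -12$ ($E{\left(s \right)} = 3 \left(\left(4 - 4\right) - 4\right) = 3 \left(0 - 4\right) = 3 \left(-4\right) = -12$)
$9 \left(- 2 \left(-2 + c\right)\right) E{\left(4 \right)} = 9 \left(- 2 \left(-2 - 6\right)\right) \left(-12\right) = 9 \left(\left(-2\right) \left(-8\right)\right) \left(-12\right) = 9 \cdot 16 \left(-12\right) = 144 \left(-12\right) = -1728$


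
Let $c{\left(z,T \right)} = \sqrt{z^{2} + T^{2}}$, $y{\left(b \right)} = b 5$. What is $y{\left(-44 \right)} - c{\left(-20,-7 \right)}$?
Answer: $-220 - \sqrt{449} \approx -241.19$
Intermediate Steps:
$y{\left(b \right)} = 5 b$
$c{\left(z,T \right)} = \sqrt{T^{2} + z^{2}}$
$y{\left(-44 \right)} - c{\left(-20,-7 \right)} = 5 \left(-44\right) - \sqrt{\left(-7\right)^{2} + \left(-20\right)^{2}} = -220 - \sqrt{49 + 400} = -220 - \sqrt{449}$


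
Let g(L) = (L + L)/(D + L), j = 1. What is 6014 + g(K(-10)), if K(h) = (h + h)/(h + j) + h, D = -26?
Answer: 457099/76 ≈ 6014.5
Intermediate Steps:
K(h) = h + 2*h/(1 + h) (K(h) = (h + h)/(h + 1) + h = (2*h)/(1 + h) + h = 2*h/(1 + h) + h = h + 2*h/(1 + h))
g(L) = 2*L/(-26 + L) (g(L) = (L + L)/(-26 + L) = (2*L)/(-26 + L) = 2*L/(-26 + L))
6014 + g(K(-10)) = 6014 + 2*(-10*(3 - 10)/(1 - 10))/(-26 - 10*(3 - 10)/(1 - 10)) = 6014 + 2*(-10*(-7)/(-9))/(-26 - 10*(-7)/(-9)) = 6014 + 2*(-10*(-1/9)*(-7))/(-26 - 10*(-1/9)*(-7)) = 6014 + 2*(-70/9)/(-26 - 70/9) = 6014 + 2*(-70/9)/(-304/9) = 6014 + 2*(-70/9)*(-9/304) = 6014 + 35/76 = 457099/76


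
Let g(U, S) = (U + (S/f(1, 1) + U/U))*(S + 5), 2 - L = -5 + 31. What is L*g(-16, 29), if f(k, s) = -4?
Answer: 18156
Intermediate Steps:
L = -24 (L = 2 - (-5 + 31) = 2 - 1*26 = 2 - 26 = -24)
g(U, S) = (5 + S)*(1 + U - S/4) (g(U, S) = (U + (S/(-4) + U/U))*(S + 5) = (U + (S*(-¼) + 1))*(5 + S) = (U + (-S/4 + 1))*(5 + S) = (U + (1 - S/4))*(5 + S) = (1 + U - S/4)*(5 + S) = (5 + S)*(1 + U - S/4))
L*g(-16, 29) = -24*(5 + 5*(-16) - ¼*29 - ¼*29² + 29*(-16)) = -24*(5 - 80 - 29/4 - ¼*841 - 464) = -24*(5 - 80 - 29/4 - 841/4 - 464) = -24*(-1513/2) = 18156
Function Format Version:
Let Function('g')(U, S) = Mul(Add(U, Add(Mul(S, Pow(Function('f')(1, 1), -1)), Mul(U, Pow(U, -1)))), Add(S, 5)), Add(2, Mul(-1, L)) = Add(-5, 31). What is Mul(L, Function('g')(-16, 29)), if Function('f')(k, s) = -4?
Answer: 18156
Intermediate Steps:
L = -24 (L = Add(2, Mul(-1, Add(-5, 31))) = Add(2, Mul(-1, 26)) = Add(2, -26) = -24)
Function('g')(U, S) = Mul(Add(5, S), Add(1, U, Mul(Rational(-1, 4), S))) (Function('g')(U, S) = Mul(Add(U, Add(Mul(S, Pow(-4, -1)), Mul(U, Pow(U, -1)))), Add(S, 5)) = Mul(Add(U, Add(Mul(S, Rational(-1, 4)), 1)), Add(5, S)) = Mul(Add(U, Add(Mul(Rational(-1, 4), S), 1)), Add(5, S)) = Mul(Add(U, Add(1, Mul(Rational(-1, 4), S))), Add(5, S)) = Mul(Add(1, U, Mul(Rational(-1, 4), S)), Add(5, S)) = Mul(Add(5, S), Add(1, U, Mul(Rational(-1, 4), S))))
Mul(L, Function('g')(-16, 29)) = Mul(-24, Add(5, Mul(5, -16), Mul(Rational(-1, 4), 29), Mul(Rational(-1, 4), Pow(29, 2)), Mul(29, -16))) = Mul(-24, Add(5, -80, Rational(-29, 4), Mul(Rational(-1, 4), 841), -464)) = Mul(-24, Add(5, -80, Rational(-29, 4), Rational(-841, 4), -464)) = Mul(-24, Rational(-1513, 2)) = 18156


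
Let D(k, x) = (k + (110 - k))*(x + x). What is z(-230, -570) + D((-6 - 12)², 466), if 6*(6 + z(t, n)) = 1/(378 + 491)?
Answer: 534507997/5214 ≈ 1.0251e+5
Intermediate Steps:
z(t, n) = -31283/5214 (z(t, n) = -6 + 1/(6*(378 + 491)) = -6 + (⅙)/869 = -6 + (⅙)*(1/869) = -6 + 1/5214 = -31283/5214)
D(k, x) = 220*x (D(k, x) = 110*(2*x) = 220*x)
z(-230, -570) + D((-6 - 12)², 466) = -31283/5214 + 220*466 = -31283/5214 + 102520 = 534507997/5214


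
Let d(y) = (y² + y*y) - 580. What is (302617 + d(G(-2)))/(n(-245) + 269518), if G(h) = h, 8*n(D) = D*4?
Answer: 604090/538791 ≈ 1.1212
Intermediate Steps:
n(D) = D/2 (n(D) = (D*4)/8 = (4*D)/8 = D/2)
d(y) = -580 + 2*y² (d(y) = (y² + y²) - 580 = 2*y² - 580 = -580 + 2*y²)
(302617 + d(G(-2)))/(n(-245) + 269518) = (302617 + (-580 + 2*(-2)²))/((½)*(-245) + 269518) = (302617 + (-580 + 2*4))/(-245/2 + 269518) = (302617 + (-580 + 8))/(538791/2) = (302617 - 572)*(2/538791) = 302045*(2/538791) = 604090/538791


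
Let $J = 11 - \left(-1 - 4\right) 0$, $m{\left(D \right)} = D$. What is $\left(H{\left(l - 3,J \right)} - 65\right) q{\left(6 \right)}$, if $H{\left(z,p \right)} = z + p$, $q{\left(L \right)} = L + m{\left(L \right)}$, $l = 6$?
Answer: $-612$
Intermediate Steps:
$q{\left(L \right)} = 2 L$ ($q{\left(L \right)} = L + L = 2 L$)
$J = 11$ ($J = 11 - \left(-5\right) 0 = 11 - 0 = 11 + 0 = 11$)
$H{\left(z,p \right)} = p + z$
$\left(H{\left(l - 3,J \right)} - 65\right) q{\left(6 \right)} = \left(\left(11 + \left(6 - 3\right)\right) - 65\right) 2 \cdot 6 = \left(\left(11 + 3\right) - 65\right) 12 = \left(14 - 65\right) 12 = \left(-51\right) 12 = -612$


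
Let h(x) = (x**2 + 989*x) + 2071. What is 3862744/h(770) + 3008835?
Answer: 4081491549079/1356501 ≈ 3.0088e+6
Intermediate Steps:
h(x) = 2071 + x**2 + 989*x
3862744/h(770) + 3008835 = 3862744/(2071 + 770**2 + 989*770) + 3008835 = 3862744/(2071 + 592900 + 761530) + 3008835 = 3862744/1356501 + 3008835 = 4081491549079/1356501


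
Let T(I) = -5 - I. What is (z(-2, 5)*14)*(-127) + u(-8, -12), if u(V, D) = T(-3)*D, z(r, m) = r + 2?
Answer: 24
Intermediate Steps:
z(r, m) = 2 + r
u(V, D) = -2*D (u(V, D) = (-5 - 1*(-3))*D = (-5 + 3)*D = -2*D)
(z(-2, 5)*14)*(-127) + u(-8, -12) = ((2 - 2)*14)*(-127) - 2*(-12) = (0*14)*(-127) + 24 = 0*(-127) + 24 = 0 + 24 = 24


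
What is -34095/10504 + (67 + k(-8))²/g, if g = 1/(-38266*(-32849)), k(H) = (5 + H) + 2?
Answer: 57514560372565521/10504 ≈ 5.4755e+12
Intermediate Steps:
k(H) = 7 + H
g = 1/1256999834 (g = -1/38266*(-1/32849) = 1/1256999834 ≈ 7.9554e-10)
-34095/10504 + (67 + k(-8))²/g = -34095/10504 + (67 + (7 - 8))²/(1/1256999834) = -34095*1/10504 + (67 - 1)²*1256999834 = -34095/10504 + 66²*1256999834 = -34095/10504 + 4356*1256999834 = -34095/10504 + 5475491276904 = 57514560372565521/10504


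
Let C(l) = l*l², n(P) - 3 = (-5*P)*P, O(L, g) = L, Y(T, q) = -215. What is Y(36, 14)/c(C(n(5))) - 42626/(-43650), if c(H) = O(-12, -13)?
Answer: 1649377/87300 ≈ 18.893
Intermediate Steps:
n(P) = 3 - 5*P² (n(P) = 3 + (-5*P)*P = 3 - 5*P²)
C(l) = l³
c(H) = -12
Y(36, 14)/c(C(n(5))) - 42626/(-43650) = -215/(-12) - 42626/(-43650) = -215*(-1/12) - 42626*(-1/43650) = 215/12 + 21313/21825 = 1649377/87300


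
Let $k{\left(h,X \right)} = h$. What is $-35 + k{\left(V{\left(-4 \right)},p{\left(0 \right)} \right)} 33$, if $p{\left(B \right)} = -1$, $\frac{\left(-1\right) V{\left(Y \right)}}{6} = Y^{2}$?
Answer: $-3203$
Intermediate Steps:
$V{\left(Y \right)} = - 6 Y^{2}$
$-35 + k{\left(V{\left(-4 \right)},p{\left(0 \right)} \right)} 33 = -35 + - 6 \left(-4\right)^{2} \cdot 33 = -35 + \left(-6\right) 16 \cdot 33 = -35 - 3168 = -3203$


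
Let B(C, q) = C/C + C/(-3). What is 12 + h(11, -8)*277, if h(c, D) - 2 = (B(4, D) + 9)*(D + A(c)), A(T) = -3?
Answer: -77524/3 ≈ -25841.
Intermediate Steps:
B(C, q) = 1 - C/3 (B(C, q) = 1 + C*(-⅓) = 1 - C/3)
h(c, D) = -24 + 26*D/3 (h(c, D) = 2 + ((1 - ⅓*4) + 9)*(D - 3) = 2 + ((1 - 4/3) + 9)*(-3 + D) = 2 + (-⅓ + 9)*(-3 + D) = 2 + 26*(-3 + D)/3 = 2 + (-26 + 26*D/3) = -24 + 26*D/3)
12 + h(11, -8)*277 = 12 + (-24 + (26/3)*(-8))*277 = 12 + (-24 - 208/3)*277 = 12 - 280/3*277 = 12 - 77560/3 = -77524/3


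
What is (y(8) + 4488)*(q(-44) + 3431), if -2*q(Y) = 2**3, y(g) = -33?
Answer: 15267285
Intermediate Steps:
q(Y) = -4 (q(Y) = -1/2*2**3 = -1/2*8 = -4)
(y(8) + 4488)*(q(-44) + 3431) = (-33 + 4488)*(-4 + 3431) = 4455*3427 = 15267285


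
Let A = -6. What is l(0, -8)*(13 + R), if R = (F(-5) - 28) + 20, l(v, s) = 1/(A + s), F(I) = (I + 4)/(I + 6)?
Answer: -2/7 ≈ -0.28571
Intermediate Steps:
F(I) = (4 + I)/(6 + I)
l(v, s) = 1/(-6 + s)
R = -9 (R = ((4 - 5)/(6 - 5) - 28) + 20 = (-1/1 - 28) + 20 = (1*(-1) - 28) + 20 = (-1 - 28) + 20 = -29 + 20 = -9)
l(0, -8)*(13 + R) = (13 - 9)/(-6 - 8) = 4/(-14) = -1/14*4 = -2/7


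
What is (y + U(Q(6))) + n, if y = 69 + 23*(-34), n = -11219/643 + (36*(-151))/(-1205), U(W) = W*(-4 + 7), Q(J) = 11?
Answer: -536897747/774815 ≈ -692.94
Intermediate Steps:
U(W) = 3*W (U(W) = W*3 = 3*W)
n = -10023547/774815 (n = -11219*1/643 - 5436*(-1/1205) = -11219/643 + 5436/1205 = -10023547/774815 ≈ -12.937)
y = -713 (y = 69 - 782 = -713)
(y + U(Q(6))) + n = (-713 + 3*11) - 10023547/774815 = (-713 + 33) - 10023547/774815 = -680 - 10023547/774815 = -536897747/774815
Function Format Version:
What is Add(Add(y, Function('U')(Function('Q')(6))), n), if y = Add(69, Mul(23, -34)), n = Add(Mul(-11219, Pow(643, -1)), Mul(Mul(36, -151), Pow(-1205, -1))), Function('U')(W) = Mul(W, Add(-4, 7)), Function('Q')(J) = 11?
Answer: Rational(-536897747, 774815) ≈ -692.94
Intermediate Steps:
Function('U')(W) = Mul(3, W) (Function('U')(W) = Mul(W, 3) = Mul(3, W))
n = Rational(-10023547, 774815) (n = Add(Mul(-11219, Rational(1, 643)), Mul(-5436, Rational(-1, 1205))) = Add(Rational(-11219, 643), Rational(5436, 1205)) = Rational(-10023547, 774815) ≈ -12.937)
y = -713 (y = Add(69, -782) = -713)
Add(Add(y, Function('U')(Function('Q')(6))), n) = Add(Add(-713, Mul(3, 11)), Rational(-10023547, 774815)) = Add(Add(-713, 33), Rational(-10023547, 774815)) = Add(-680, Rational(-10023547, 774815)) = Rational(-536897747, 774815)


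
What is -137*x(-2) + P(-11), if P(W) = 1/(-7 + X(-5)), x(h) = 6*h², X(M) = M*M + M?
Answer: -42743/13 ≈ -3287.9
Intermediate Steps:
X(M) = M + M² (X(M) = M² + M = M + M²)
P(W) = 1/13 (P(W) = 1/(-7 - 5*(1 - 5)) = 1/(-7 - 5*(-4)) = 1/(-7 + 20) = 1/13)
-137*x(-2) + P(-11) = -822*(-2)² + 1/13 = -822*4 + 1/13 = -137*24 + 1/13 = -3288 + 1/13 = -42743/13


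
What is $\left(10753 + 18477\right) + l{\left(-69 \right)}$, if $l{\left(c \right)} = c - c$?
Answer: $29230$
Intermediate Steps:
$l{\left(c \right)} = 0$
$\left(10753 + 18477\right) + l{\left(-69 \right)} = \left(10753 + 18477\right) + 0 = 29230 + 0 = 29230$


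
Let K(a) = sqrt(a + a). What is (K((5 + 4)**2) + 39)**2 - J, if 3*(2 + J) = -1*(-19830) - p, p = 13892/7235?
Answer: -106883233/21705 + 702*sqrt(2) ≈ -3931.6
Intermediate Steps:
p = 13892/7235 (p = 13892*(1/7235) = 13892/7235 ≈ 1.9201)
K(a) = sqrt(2)*sqrt(a) (K(a) = sqrt(2*a) = sqrt(2)*sqrt(a))
J = 143412748/21705 (J = -2 + (-1*(-19830) - 1*13892/7235)/3 = -2 + (19830 - 13892/7235)/3 = -2 + (1/3)*(143456158/7235) = -2 + 143456158/21705 = 143412748/21705 ≈ 6607.4)
(K((5 + 4)**2) + 39)**2 - J = (sqrt(2)*sqrt((5 + 4)**2) + 39)**2 - 1*143412748/21705 = (sqrt(2)*sqrt(9**2) + 39)**2 - 143412748/21705 = (sqrt(2)*sqrt(81) + 39)**2 - 143412748/21705 = (sqrt(2)*9 + 39)**2 - 143412748/21705 = (9*sqrt(2) + 39)**2 - 143412748/21705 = (39 + 9*sqrt(2))**2 - 143412748/21705 = -143412748/21705 + (39 + 9*sqrt(2))**2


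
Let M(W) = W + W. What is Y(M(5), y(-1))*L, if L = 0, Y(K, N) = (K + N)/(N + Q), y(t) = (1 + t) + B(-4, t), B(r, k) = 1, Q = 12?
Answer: 0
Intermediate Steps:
M(W) = 2*W
y(t) = 2 + t (y(t) = (1 + t) + 1 = 2 + t)
Y(K, N) = (K + N)/(12 + N) (Y(K, N) = (K + N)/(N + 12) = (K + N)/(12 + N))
Y(M(5), y(-1))*L = ((2*5 + (2 - 1))/(12 + (2 - 1)))*0 = ((10 + 1)/(12 + 1))*0 = (11/13)*0 = 0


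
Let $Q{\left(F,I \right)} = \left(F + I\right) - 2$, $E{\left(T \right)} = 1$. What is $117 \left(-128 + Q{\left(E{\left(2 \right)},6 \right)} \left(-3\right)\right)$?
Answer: $-16731$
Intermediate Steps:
$Q{\left(F,I \right)} = -2 + F + I$
$117 \left(-128 + Q{\left(E{\left(2 \right)},6 \right)} \left(-3\right)\right) = 117 \left(-128 + \left(-2 + 1 + 6\right) \left(-3\right)\right) = 117 \left(-128 + 5 \left(-3\right)\right) = 117 \left(-128 - 15\right) = 117 \left(-143\right) = -16731$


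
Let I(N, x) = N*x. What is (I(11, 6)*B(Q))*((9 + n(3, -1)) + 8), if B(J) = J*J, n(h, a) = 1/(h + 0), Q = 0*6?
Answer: 0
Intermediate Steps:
Q = 0
n(h, a) = 1/h
B(J) = J²
(I(11, 6)*B(Q))*((9 + n(3, -1)) + 8) = ((11*6)*0²)*((9 + 1/3) + 8) = (66*0)*((9 + ⅓) + 8) = 0*(28/3 + 8) = 0*(52/3) = 0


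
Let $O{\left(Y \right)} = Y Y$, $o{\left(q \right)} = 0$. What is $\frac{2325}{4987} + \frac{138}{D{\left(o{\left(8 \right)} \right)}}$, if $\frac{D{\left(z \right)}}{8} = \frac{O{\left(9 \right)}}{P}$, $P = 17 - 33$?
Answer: $- \frac{396029}{134649} \approx -2.9412$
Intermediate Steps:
$O{\left(Y \right)} = Y^{2}$
$P = -16$ ($P = 17 - 33 = -16$)
$D{\left(z \right)} = - \frac{81}{2}$ ($D{\left(z \right)} = 8 \frac{9^{2}}{-16} = 8 \cdot 81 \left(- \frac{1}{16}\right) = 8 \left(- \frac{81}{16}\right) = - \frac{81}{2}$)
$\frac{2325}{4987} + \frac{138}{D{\left(o{\left(8 \right)} \right)}} = \frac{2325}{4987} + \frac{138}{- \frac{81}{2}} = 2325 \cdot \frac{1}{4987} + 138 \left(- \frac{2}{81}\right) = \frac{2325}{4987} - \frac{92}{27} = - \frac{396029}{134649}$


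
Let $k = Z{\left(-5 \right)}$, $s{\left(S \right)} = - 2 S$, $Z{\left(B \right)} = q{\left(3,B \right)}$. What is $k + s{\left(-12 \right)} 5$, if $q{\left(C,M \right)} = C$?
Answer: $123$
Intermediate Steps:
$Z{\left(B \right)} = 3$
$k = 3$
$k + s{\left(-12 \right)} 5 = 3 + \left(-2\right) \left(-12\right) 5 = 3 + 24 \cdot 5 = 3 + 120 = 123$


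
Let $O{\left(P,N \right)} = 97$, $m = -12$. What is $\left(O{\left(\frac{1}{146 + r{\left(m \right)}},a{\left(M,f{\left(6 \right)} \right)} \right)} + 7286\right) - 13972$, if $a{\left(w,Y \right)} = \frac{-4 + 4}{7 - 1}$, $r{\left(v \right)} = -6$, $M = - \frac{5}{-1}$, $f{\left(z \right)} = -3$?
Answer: $-6589$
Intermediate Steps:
$M = 5$ ($M = \left(-5\right) \left(-1\right) = 5$)
$a{\left(w,Y \right)} = 0$ ($a{\left(w,Y \right)} = \frac{0}{6} = 0 \cdot \frac{1}{6} = 0$)
$\left(O{\left(\frac{1}{146 + r{\left(m \right)}},a{\left(M,f{\left(6 \right)} \right)} \right)} + 7286\right) - 13972 = \left(97 + 7286\right) - 13972 = 7383 - 13972 = -6589$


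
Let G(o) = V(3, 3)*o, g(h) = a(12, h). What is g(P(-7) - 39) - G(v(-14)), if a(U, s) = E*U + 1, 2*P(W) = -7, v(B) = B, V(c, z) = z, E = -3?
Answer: 7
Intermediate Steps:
P(W) = -7/2 (P(W) = (1/2)*(-7) = -7/2)
a(U, s) = 1 - 3*U (a(U, s) = -3*U + 1 = 1 - 3*U)
g(h) = -35 (g(h) = 1 - 3*12 = 1 - 36 = -35)
G(o) = 3*o
g(P(-7) - 39) - G(v(-14)) = -35 - 3*(-14) = -35 - 1*(-42) = -35 + 42 = 7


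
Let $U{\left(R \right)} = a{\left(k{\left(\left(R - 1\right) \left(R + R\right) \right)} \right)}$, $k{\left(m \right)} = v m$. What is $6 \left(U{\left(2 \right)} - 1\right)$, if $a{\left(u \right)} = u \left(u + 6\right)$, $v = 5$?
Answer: $3114$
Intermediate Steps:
$k{\left(m \right)} = 5 m$
$a{\left(u \right)} = u \left(6 + u\right)$
$U{\left(R \right)} = 10 R \left(-1 + R\right) \left(6 + 10 R \left(-1 + R\right)\right)$ ($U{\left(R \right)} = 5 \left(R - 1\right) \left(R + R\right) \left(6 + 5 \left(R - 1\right) \left(R + R\right)\right) = 5 \left(-1 + R\right) 2 R \left(6 + 5 \left(-1 + R\right) 2 R\right) = 5 \cdot 2 R \left(-1 + R\right) \left(6 + 5 \cdot 2 R \left(-1 + R\right)\right) = 10 R \left(-1 + R\right) \left(6 + 10 R \left(-1 + R\right)\right)$)
$6 \left(U{\left(2 \right)} - 1\right) = 6 \left(20 \cdot 2 \left(-1 + 2\right) \left(3 + 5 \cdot 2 \left(-1 + 2\right)\right) - 1\right) = 6 \left(20 \cdot 2 \cdot 1 \left(3 + 5 \cdot 2 \cdot 1\right) - 1\right) = 6 \left(20 \cdot 2 \cdot 1 \left(3 + 10\right) - 1\right) = 6 \left(20 \cdot 2 \cdot 1 \cdot 13 - 1\right) = 6 \left(520 - 1\right) = 6 \cdot 519 = 3114$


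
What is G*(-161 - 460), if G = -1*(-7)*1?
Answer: -4347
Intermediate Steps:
G = 7 (G = 7*1 = 7)
G*(-161 - 460) = 7*(-161 - 460) = 7*(-621) = -4347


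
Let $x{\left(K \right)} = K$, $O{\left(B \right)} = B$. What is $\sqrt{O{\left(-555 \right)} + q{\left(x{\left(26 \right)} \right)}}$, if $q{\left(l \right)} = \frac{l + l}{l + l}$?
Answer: $i \sqrt{554} \approx 23.537 i$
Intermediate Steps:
$q{\left(l \right)} = 1$ ($q{\left(l \right)} = \frac{2 l}{2 l} = 2 l \frac{1}{2 l} = 1$)
$\sqrt{O{\left(-555 \right)} + q{\left(x{\left(26 \right)} \right)}} = \sqrt{-555 + 1} = \sqrt{-554} = i \sqrt{554}$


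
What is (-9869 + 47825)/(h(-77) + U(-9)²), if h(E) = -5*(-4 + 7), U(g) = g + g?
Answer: 12652/103 ≈ 122.83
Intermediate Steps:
U(g) = 2*g
h(E) = -15 (h(E) = -5*3 = -15)
(-9869 + 47825)/(h(-77) + U(-9)²) = (-9869 + 47825)/(-15 + (2*(-9))²) = 37956/(-15 + (-18)²) = 37956/(-15 + 324) = 37956/309 = 37956*(1/309) = 12652/103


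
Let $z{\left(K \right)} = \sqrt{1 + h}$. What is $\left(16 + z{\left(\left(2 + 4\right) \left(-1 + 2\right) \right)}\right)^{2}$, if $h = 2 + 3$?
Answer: $\left(16 + \sqrt{6}\right)^{2} \approx 340.38$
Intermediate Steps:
$h = 5$
$z{\left(K \right)} = \sqrt{6}$ ($z{\left(K \right)} = \sqrt{1 + 5} = \sqrt{6}$)
$\left(16 + z{\left(\left(2 + 4\right) \left(-1 + 2\right) \right)}\right)^{2} = \left(16 + \sqrt{6}\right)^{2}$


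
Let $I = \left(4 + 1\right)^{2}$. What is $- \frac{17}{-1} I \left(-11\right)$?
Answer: $-4675$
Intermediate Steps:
$I = 25$ ($I = 5^{2} = 25$)
$- \frac{17}{-1} I \left(-11\right) = - \frac{17}{-1} \cdot 25 \left(-11\right) = \left(-17\right) \left(-1\right) 25 \left(-11\right) = 17 \cdot 25 \left(-11\right) = 425 \left(-11\right) = -4675$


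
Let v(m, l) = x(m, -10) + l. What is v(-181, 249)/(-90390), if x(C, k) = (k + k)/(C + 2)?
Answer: -44591/16179810 ≈ -0.0027560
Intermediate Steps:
x(C, k) = 2*k/(2 + C) (x(C, k) = (2*k)/(2 + C) = 2*k/(2 + C))
v(m, l) = l - 20/(2 + m) (v(m, l) = 2*(-10)/(2 + m) + l = -20/(2 + m) + l = l - 20/(2 + m))
v(-181, 249)/(-90390) = ((-20 + 249*(2 - 181))/(2 - 181))/(-90390) = ((-20 + 249*(-179))/(-179))*(-1/90390) = -(-20 - 44571)/179*(-1/90390) = -1/179*(-44591)*(-1/90390) = (44591/179)*(-1/90390) = -44591/16179810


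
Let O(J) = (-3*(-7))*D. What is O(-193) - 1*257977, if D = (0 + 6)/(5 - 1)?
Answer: -515891/2 ≈ -2.5795e+5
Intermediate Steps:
D = 3/2 (D = 6/4 = 6*(¼) = 3/2 ≈ 1.5000)
O(J) = 63/2 (O(J) = -3*(-7)*(3/2) = 21*(3/2) = 63/2)
O(-193) - 1*257977 = 63/2 - 1*257977 = 63/2 - 257977 = -515891/2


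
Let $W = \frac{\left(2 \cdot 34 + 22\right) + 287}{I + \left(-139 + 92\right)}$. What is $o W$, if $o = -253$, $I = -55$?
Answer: $\frac{95381}{102} \approx 935.11$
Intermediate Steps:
$W = - \frac{377}{102}$ ($W = \frac{\left(2 \cdot 34 + 22\right) + 287}{-55 + \left(-139 + 92\right)} = \frac{\left(68 + 22\right) + 287}{-55 - 47} = \frac{90 + 287}{-102} = 377 \left(- \frac{1}{102}\right) = - \frac{377}{102} \approx -3.6961$)
$o W = \left(-253\right) \left(- \frac{377}{102}\right) = \frac{95381}{102}$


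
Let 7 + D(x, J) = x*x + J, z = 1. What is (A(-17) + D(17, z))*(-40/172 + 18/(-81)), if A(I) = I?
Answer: -46816/387 ≈ -120.97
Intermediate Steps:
D(x, J) = -7 + J + x² (D(x, J) = -7 + (x*x + J) = -7 + (x² + J) = -7 + (J + x²) = -7 + J + x²)
(A(-17) + D(17, z))*(-40/172 + 18/(-81)) = (-17 + (-7 + 1 + 17²))*(-40/172 + 18/(-81)) = (-17 + (-7 + 1 + 289))*(-40*1/172 + 18*(-1/81)) = (-17 + 283)*(-10/43 - 2/9) = 266*(-176/387) = -46816/387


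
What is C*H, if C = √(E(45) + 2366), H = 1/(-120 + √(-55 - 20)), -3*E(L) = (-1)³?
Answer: √21297*(-24 - I*√3)/8685 ≈ -0.40327 - 0.029104*I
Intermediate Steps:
E(L) = ⅓ (E(L) = -⅓*(-1)³ = -⅓*(-1) = ⅓)
H = 1/(-120 + 5*I*√3) (H = 1/(-120 + √(-75)) = 1/(-120 + 5*I*√3) ≈ -0.0082902 - 0.00059829*I)
C = √21297/3 (C = √(⅓ + 2366) = √(7099/3) = √21297/3 ≈ 48.645)
C*H = (√21297/3)*(-8/965 - I*√3/2895) = √21297*(-8/965 - I*√3/2895)/3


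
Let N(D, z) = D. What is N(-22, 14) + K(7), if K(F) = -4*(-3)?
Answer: -10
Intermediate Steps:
K(F) = 12
N(-22, 14) + K(7) = -22 + 12 = -10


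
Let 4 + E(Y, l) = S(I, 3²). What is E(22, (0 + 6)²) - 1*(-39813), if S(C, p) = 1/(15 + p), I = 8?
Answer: 955417/24 ≈ 39809.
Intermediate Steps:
E(Y, l) = -95/24 (E(Y, l) = -4 + 1/(15 + 3²) = -4 + 1/(15 + 9) = -4 + 1/24 = -95/24)
E(22, (0 + 6)²) - 1*(-39813) = -95/24 - 1*(-39813) = -95/24 + 39813 = 955417/24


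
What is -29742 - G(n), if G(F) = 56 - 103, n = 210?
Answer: -29695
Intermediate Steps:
G(F) = -47
-29742 - G(n) = -29742 - 1*(-47) = -29742 + 47 = -29695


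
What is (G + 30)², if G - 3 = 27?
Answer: 3600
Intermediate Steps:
G = 30 (G = 3 + 27 = 30)
(G + 30)² = (30 + 30)² = 60² = 3600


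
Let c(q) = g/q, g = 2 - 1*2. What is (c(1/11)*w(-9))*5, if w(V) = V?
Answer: 0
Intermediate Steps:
g = 0 (g = 2 - 2 = 0)
c(q) = 0 (c(q) = 0/q = 0)
(c(1/11)*w(-9))*5 = (0*(-9))*5 = 0*5 = 0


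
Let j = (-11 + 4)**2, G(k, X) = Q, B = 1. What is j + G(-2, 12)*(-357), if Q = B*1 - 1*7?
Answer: 2191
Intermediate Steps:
Q = -6 (Q = 1*1 - 1*7 = 1 - 7 = -6)
G(k, X) = -6
j = 49 (j = (-7)**2 = 49)
j + G(-2, 12)*(-357) = 49 - 6*(-357) = 49 + 2142 = 2191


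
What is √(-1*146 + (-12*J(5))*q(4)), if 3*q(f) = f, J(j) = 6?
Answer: 11*I*√2 ≈ 15.556*I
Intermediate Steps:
q(f) = f/3
√(-1*146 + (-12*J(5))*q(4)) = √(-1*146 + (-12*6)*((⅓)*4)) = √(-146 - 72*4/3) = √(-146 - 96) = √(-242) = 11*I*√2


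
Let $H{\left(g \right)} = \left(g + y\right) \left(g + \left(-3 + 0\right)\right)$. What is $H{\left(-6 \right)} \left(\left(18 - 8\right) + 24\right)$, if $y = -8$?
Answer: $4284$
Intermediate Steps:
$H{\left(g \right)} = \left(-8 + g\right) \left(-3 + g\right)$ ($H{\left(g \right)} = \left(g - 8\right) \left(g + \left(-3 + 0\right)\right) = \left(-8 + g\right) \left(g - 3\right) = \left(-8 + g\right) \left(-3 + g\right)$)
$H{\left(-6 \right)} \left(\left(18 - 8\right) + 24\right) = \left(24 + \left(-6\right)^{2} - -66\right) \left(\left(18 - 8\right) + 24\right) = \left(24 + 36 + 66\right) \left(\left(18 - 8\right) + 24\right) = 126 \left(10 + 24\right) = 126 \cdot 34 = 4284$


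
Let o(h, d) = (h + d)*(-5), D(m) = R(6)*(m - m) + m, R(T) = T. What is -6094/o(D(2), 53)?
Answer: 554/25 ≈ 22.160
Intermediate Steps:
D(m) = m (D(m) = 6*(m - m) + m = 6*0 + m = 0 + m = m)
o(h, d) = -5*d - 5*h (o(h, d) = (d + h)*(-5) = -5*d - 5*h)
-6094/o(D(2), 53) = -6094/(-5*53 - 5*2) = -6094/(-265 - 10) = -6094/(-275) = -6094*(-1/275) = 554/25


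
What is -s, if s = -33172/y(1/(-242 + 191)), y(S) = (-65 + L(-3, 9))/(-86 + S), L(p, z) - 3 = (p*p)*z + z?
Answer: -36381391/357 ≈ -1.0191e+5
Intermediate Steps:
L(p, z) = 3 + z + z*p² (L(p, z) = 3 + ((p*p)*z + z) = 3 + (p²*z + z) = 3 + (z*p² + z) = 3 + (z + z*p²) = 3 + z + z*p²)
y(S) = 28/(-86 + S) (y(S) = (-65 + (3 + 9 + 9*(-3)²))/(-86 + S) = (-65 + (3 + 9 + 9*9))/(-86 + S) = (-65 + (3 + 9 + 81))/(-86 + S) = (-65 + 93)/(-86 + S) = 28/(-86 + S))
s = 36381391/357 (s = -(-713198/7 + 8293/(7*(-242 + 191))) = -33172/(28/(-86 + 1/(-51))) = -33172/(28/(-86 - 1/51)) = -33172/(28/(-4387/51)) = -33172/(28*(-51/4387)) = -33172/(-1428/4387) = -33172*(-4387/1428) = 36381391/357 ≈ 1.0191e+5)
-s = -1*36381391/357 = -36381391/357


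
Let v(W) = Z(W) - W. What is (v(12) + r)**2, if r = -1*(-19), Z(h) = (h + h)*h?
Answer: 87025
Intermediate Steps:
Z(h) = 2*h**2 (Z(h) = (2*h)*h = 2*h**2)
r = 19
v(W) = -W + 2*W**2 (v(W) = 2*W**2 - W = -W + 2*W**2)
(v(12) + r)**2 = (12*(-1 + 2*12) + 19)**2 = (12*(-1 + 24) + 19)**2 = (12*23 + 19)**2 = (276 + 19)**2 = 295**2 = 87025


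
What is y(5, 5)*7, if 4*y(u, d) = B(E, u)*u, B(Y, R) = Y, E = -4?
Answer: -35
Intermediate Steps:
y(u, d) = -u (y(u, d) = (-4*u)/4 = -u)
y(5, 5)*7 = -1*5*7 = -5*7 = -35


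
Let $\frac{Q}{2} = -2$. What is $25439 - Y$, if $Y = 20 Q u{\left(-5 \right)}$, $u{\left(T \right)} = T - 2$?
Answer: $24879$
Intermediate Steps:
$Q = -4$ ($Q = 2 \left(-2\right) = -4$)
$u{\left(T \right)} = -2 + T$ ($u{\left(T \right)} = T - 2 = -2 + T$)
$Y = 560$ ($Y = 20 \left(-4\right) \left(-2 - 5\right) = \left(-80\right) \left(-7\right) = 560$)
$25439 - Y = 25439 - 560 = 24879$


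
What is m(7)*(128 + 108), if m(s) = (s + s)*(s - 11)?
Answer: -13216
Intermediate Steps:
m(s) = 2*s*(-11 + s) (m(s) = (2*s)*(-11 + s) = 2*s*(-11 + s))
m(7)*(128 + 108) = (2*7*(-11 + 7))*(128 + 108) = (2*7*(-4))*236 = -56*236 = -13216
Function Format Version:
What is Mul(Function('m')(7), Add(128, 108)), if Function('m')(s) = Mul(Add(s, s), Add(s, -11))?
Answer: -13216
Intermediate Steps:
Function('m')(s) = Mul(2, s, Add(-11, s)) (Function('m')(s) = Mul(Mul(2, s), Add(-11, s)) = Mul(2, s, Add(-11, s)))
Mul(Function('m')(7), Add(128, 108)) = Mul(Mul(2, 7, Add(-11, 7)), Add(128, 108)) = Mul(Mul(2, 7, -4), 236) = Mul(-56, 236) = -13216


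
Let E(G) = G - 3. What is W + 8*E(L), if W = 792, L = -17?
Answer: 632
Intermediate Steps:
E(G) = -3 + G
W + 8*E(L) = 792 + 8*(-3 - 17) = 792 + 8*(-20) = 792 - 160 = 632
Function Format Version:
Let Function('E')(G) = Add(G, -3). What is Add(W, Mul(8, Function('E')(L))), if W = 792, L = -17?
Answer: 632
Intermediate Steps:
Function('E')(G) = Add(-3, G)
Add(W, Mul(8, Function('E')(L))) = Add(792, Mul(8, Add(-3, -17))) = Add(792, Mul(8, -20)) = Add(792, -160) = 632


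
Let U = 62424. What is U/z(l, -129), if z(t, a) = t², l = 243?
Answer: 2312/2187 ≈ 1.0572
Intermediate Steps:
U/z(l, -129) = 62424/(243²) = 62424/59049 = 62424*(1/59049) = 2312/2187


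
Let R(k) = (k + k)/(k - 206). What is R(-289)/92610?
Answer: 289/22920975 ≈ 1.2609e-5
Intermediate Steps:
R(k) = 2*k/(-206 + k) (R(k) = (2*k)/(-206 + k) = 2*k/(-206 + k))
R(-289)/92610 = (2*(-289)/(-206 - 289))/92610 = (2*(-289)/(-495))*(1/92610) = (2*(-289)*(-1/495))*(1/92610) = (578/495)*(1/92610) = 289/22920975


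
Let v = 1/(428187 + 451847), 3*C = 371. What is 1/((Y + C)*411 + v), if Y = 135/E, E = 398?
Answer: 87563383/4462791239463 ≈ 1.9621e-5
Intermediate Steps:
Y = 135/398 ≈ 0.33920
C = 371/3 (C = (1/3)*371 = 371/3 ≈ 123.67)
v = 1/880034 ≈ 1.1363e-6
1/((Y + C)*411 + v) = 1/((135/398 + 371/3)*411 + 1/880034) = 1/((148063/1194)*411 + 1/880034) = 1/(20284631/398 + 1/880034) = 1/(4462791239463/87563383) = 87563383/4462791239463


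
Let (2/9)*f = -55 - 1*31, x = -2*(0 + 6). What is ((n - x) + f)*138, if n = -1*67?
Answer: -60996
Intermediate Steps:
n = -67
x = -12 (x = -2*6 = -12)
f = -387 (f = 9*(-55 - 1*31)/2 = 9*(-55 - 31)/2 = (9/2)*(-86) = -387)
((n - x) + f)*138 = ((-67 - 1*(-12)) - 387)*138 = ((-67 + 12) - 387)*138 = (-55 - 387)*138 = -442*138 = -60996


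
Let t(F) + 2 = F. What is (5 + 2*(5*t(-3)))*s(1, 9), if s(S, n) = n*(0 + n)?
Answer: -3645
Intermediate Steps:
t(F) = -2 + F
s(S, n) = n² (s(S, n) = n*n = n²)
(5 + 2*(5*t(-3)))*s(1, 9) = (5 + 2*(5*(-2 - 3)))*9² = (5 + 2*(5*(-5)))*81 = (5 + 2*(-25))*81 = (5 - 50)*81 = -45*81 = -3645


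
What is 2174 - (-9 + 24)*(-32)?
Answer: 2654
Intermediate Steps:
2174 - (-9 + 24)*(-32) = 2174 - 15*(-32) = 2174 - 1*(-480) = 2174 + 480 = 2654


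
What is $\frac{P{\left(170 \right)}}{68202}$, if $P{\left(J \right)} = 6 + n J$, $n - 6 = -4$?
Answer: $\frac{173}{34101} \approx 0.0050732$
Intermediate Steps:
$n = 2$ ($n = 6 - 4 = 2$)
$P{\left(J \right)} = 6 + 2 J$
$\frac{P{\left(170 \right)}}{68202} = \frac{6 + 2 \cdot 170}{68202} = \left(6 + 340\right) \frac{1}{68202} = 346 \cdot \frac{1}{68202} = \frac{173}{34101}$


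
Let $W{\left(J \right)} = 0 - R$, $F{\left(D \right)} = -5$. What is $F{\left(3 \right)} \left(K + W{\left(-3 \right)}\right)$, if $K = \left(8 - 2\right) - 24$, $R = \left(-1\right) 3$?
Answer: $75$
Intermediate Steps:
$R = -3$
$W{\left(J \right)} = 3$ ($W{\left(J \right)} = 0 - -3 = 0 + 3 = 3$)
$K = -18$ ($K = 6 - 24 = -18$)
$F{\left(3 \right)} \left(K + W{\left(-3 \right)}\right) = - 5 \left(-18 + 3\right) = \left(-5\right) \left(-15\right) = 75$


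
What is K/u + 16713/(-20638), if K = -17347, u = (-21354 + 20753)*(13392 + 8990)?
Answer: -2953398455/3652812491 ≈ -0.80853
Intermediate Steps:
u = -13451582 (u = -601*22382 = -13451582)
K/u + 16713/(-20638) = -17347/(-13451582) + 16713/(-20638) = -17347*(-1/13451582) + 16713*(-1/20638) = 913/707978 - 16713/20638 = -2953398455/3652812491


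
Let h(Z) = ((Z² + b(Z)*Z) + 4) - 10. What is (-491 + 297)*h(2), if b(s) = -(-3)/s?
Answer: -194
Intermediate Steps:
b(s) = 3/s
h(Z) = -3 + Z² (h(Z) = ((Z² + (3/Z)*Z) + 4) - 10 = ((Z² + 3) + 4) - 10 = ((3 + Z²) + 4) - 10 = (7 + Z²) - 10 = -3 + Z²)
(-491 + 297)*h(2) = (-491 + 297)*(-3 + 2²) = -194*(-3 + 4) = -194*1 = -194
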